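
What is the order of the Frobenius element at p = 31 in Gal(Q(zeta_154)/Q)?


The Frobenius at p in Gal(Q(zeta_n)/Q) = (Z/nZ)* is the class of p, so its order is ord_154(31), the smallest k >= 1 with 31^k = 1 mod 154.
n = 154 = 2 * 7 * 11, phi(154) = 60; the order divides phi(n).
Divisors of 60: 1, 2, 3, 4, 5, 6, 10, 12, 15, 20, 30, 60
Repeated squaring mod 154: 31^1 = 31, 31^2 = 37, 31^4 = 137, 31^8 = 135, 31^16 = 53, 31^32 = 37
Test divisors in increasing order:
  k=1: 31^1 = 31 mod 154
  k=2: 31^2 = 37 mod 154
  k=3: 31^3 = 37 * 31 = 69 mod 154
  k=4: 31^4 = 137 mod 154
  k=5: 31^5 = 137 * 31 = 89 mod 154
  k=6: 31^6 = 137 * 37 = 141 mod 154
  k=10: 31^10 = 135 * 37 = 67 mod 154
  k=12: 31^12 = 135 * 137 = 15 mod 154
  k=15: 31^15 = 135 * 137 * 37 * 31 = 111 mod 154
  k=20: 31^20 = 53 * 137 = 23 mod 154
  k=30: 31^30 = 53 * 135 * 137 * 37 = 1 mod 154  <- first divisor giving 1
Order = 30

30


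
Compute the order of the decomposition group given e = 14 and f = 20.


|D_P| = e * f
= 14 * 20
= 280

280


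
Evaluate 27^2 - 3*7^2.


x^2 - d*y^2
= 27^2 - 3*7^2
= 729 - 147
= 582

582


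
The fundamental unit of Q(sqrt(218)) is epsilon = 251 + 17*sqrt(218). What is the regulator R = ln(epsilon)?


epsilon = 251 + 17*sqrt(218)
= 502.0020
R = ln(502.0020)
= 6.2186

6.2186


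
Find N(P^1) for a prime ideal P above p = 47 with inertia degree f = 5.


N(P^a) = p^(a*f)
= 47^(1*5)
= 47^5
= 229345007

229345007


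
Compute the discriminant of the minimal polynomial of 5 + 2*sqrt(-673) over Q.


The element 5 + 2*sqrt(-673) has minimal polynomial:
x^2 - 10*x + 2717
Discriminant = (-10)^2 - 4*(2717)
= 100 - 10868
= -10768

-10768


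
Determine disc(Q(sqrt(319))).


For K = Q(sqrt(d)) with d squarefree: disc(K) = d if d = 1 mod 4, and disc(K) = 4d if d = 2 or 3 mod 4.
Here d = 319, and d mod 4 = 3.
d = 3 mod 4, not 1 (O_K = Z[sqrt(d)]), so disc(K) = 4d = 4 * (319) = 1276

1276


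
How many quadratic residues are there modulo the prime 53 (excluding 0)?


For prime p, the number of non-zero quadratic residues is (p-1)/2.
= (53-1)/2
= 26

26


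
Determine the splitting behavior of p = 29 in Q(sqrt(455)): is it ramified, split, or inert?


K = Q(sqrt(455)). Since d mod 4 = 3, disc(K) = 1820.
Check p | disc: 1820 mod 29 = 22.
p does not divide disc. Compute Legendre symbol (d/p):
20^((29-1)/2) mod 29 = 1
(d/p) = 1, so p splits: (p) = P*P' with e=1, f=1, g=2.
Therefore p is split.

split


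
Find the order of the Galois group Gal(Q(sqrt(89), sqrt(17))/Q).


The 2 square roots of distinct primes are multiplicatively independent over Q,
so [K:Q] = 2^2 and Gal(K/Q) is isomorphic to (Z/2Z)^2.
|Gal| = 2^2 = 4

4


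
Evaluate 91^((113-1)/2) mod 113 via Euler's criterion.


p = 113 is prime and the exponent is (p-1)/2 = 56, so by Euler's criterion 91^56 = (91/113) = +1 or -1 mod 113.
Compute by square-and-multiply:
  56 = 32 + 16 + 8 (binary 111000)
  Repeated squaring mod 113: 91^1 = 91, 91^2 = 32, 91^4 = 7, 91^8 = 49, 91^16 = 28, 91^32 = 106
  91^56 = 91^32 * 91^16 * 91^8 = 106 * 28 * 49 mod 113
    106 * 28 = 2968 = 30 mod 113
    30 * 49 = 1470 = 1 mod 113
  91^56 = 1 mod 113
Result 1: 91 is a quadratic residue mod 113.
91^56 mod 113 = 1

1


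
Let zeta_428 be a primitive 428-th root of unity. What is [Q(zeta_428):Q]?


The degree equals Euler's totient phi(428).
428 = 2^2 * 107
phi(428) = 212

212


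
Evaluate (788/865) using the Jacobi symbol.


Compute (788/865) via quadratic reciprocity:
  pull out 2: (2/865) = +1  (since 865 mod 8 = 1)
  pull out 2: (2/865) = +1  (since 865 mod 8 = 1)
  reciprocity: (197/865) -> +(865/197)
  reduce: (77/197)
  reciprocity: (77/197) -> +(197/77)
  reduce: (43/77)
  reciprocity: (43/77) -> +(77/43)
  reduce: (34/43)
  pull out 2: (2/43) = -1  (since 43 mod 8 = 3)
  reciprocity: (17/43) -> +(43/17)
  reduce: (9/17)
  reciprocity: (9/17) -> +(17/9)
  reduce: (8/9)
  pull out 2: (2/9) = +1  (since 9 mod 8 = 1)
  pull out 2: (2/9) = +1  (since 9 mod 8 = 1)
  pull out 2: (2/9) = +1  (since 9 mod 8 = 1)
  (1/9) = 1
Product of signs = -1

-1


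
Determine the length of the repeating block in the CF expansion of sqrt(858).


Run the CF algorithm for sqrt(858).
a_0 = floor(sqrt(858)) = 29; set m_0=0, q_0=1.
Recurrence: m' = q*a - m,  q' = (d - m'^2)/q,  a' = floor((a_0 + m')/q').
  step 1: m=29, q=17, a=3
  step 2: m=22, q=22, a=2
  step 3: m=22, q=17, a=3
  step 4: m=29, q=1, a=58
a_4 = 2*a_0 = 58, so the period closes here.
sqrt(858) = [29; 3, 2, 3, 58]
Period length = 4

4


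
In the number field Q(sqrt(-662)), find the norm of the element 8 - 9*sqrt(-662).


N(a + b*sqrt(d)) = a^2 - d*b^2
= (8)^2 - (-662)*(-9)^2
= 64 + 53622
= 53686

53686


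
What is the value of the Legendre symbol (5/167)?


p = 167 is prime, so compute (5/167) with the reciprocity algorithm (Jacobi-symbol steps: pull out 2s via (2/n), flip via reciprocity, reduce):
  reciprocity: (5/167) -> +(167/5)
  reduce: (2/5)
  pull out 2: (2/5) = -1  (since 5 mod 8 = 5)
  (1/5) = 1
Product of signs = -1
(5/167) = -1

-1


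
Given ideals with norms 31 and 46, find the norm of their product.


N(IJ) = N(I) * N(J)
= 31 * 46
= 1426

1426


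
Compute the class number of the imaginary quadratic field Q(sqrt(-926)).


K = Q(sqrt(-926)). d mod 4 = 2, so D = disc(K) = 4d = -3704
h(K) equals the number of primitive reduced positive-definite forms (a, b, c) = a*x^2 + b*x*y + c*y^2 with b^2 - 4ac = D,
where reduced means |b| <= a <= c, with b >= 0 whenever |b| = a or a = c, and primitive means gcd(a, b, c) = 1.
Reduced forces 3a^2 <= |D| = 3704, so 1 <= a <= 35; b must have the parity of D, and c = (b^2 - D)/(4a) must be an integer >= a.
Enumerate a = 1..35, b in [-a, a]:
  a=1: (1, 0, 926)  [1]
  a=2: (2, 0, 463)  [1]
  a=3: (3, -2, 309), (3, 2, 309)  [2]
  a=4: none
  a=5: (5, -4, 186), (5, 4, 186)  [2]
  a=6: (6, -4, 155), (6, 4, 155)  [2]
  a=7..8: none
  a=9: (9, -2, 103), (9, 2, 103)  [2]
  a=10: (10, -4, 93), (10, 4, 93)  [2]
  a=11: (11, -6, 85), (11, 6, 85)  [2]
  a=12: none
  a=13: (13, -12, 74), (13, 12, 74)  [2]
  a=14: none
  a=15: (15, -14, 65), (15, -4, 62), (15, 4, 62), (15, 14, 65)  [4]
  a=16: none
  a=17: (17, -6, 55), (17, 6, 55)  [2]
  a=18: (18, -16, 55), (18, 16, 55)  [2]
  a=19: (19, -18, 53), (19, 18, 53)  [2]
  a=20..21: none
  a=22: (22, -16, 45), (22, 16, 45)  [2]
  a=23..24: none
  a=25: (25, -14, 39), (25, 14, 39)  [2]
  a=26: (26, -12, 37), (26, 12, 37)  [2]
  a=27: (27, -20, 38), (27, 20, 38)  [2]
  a=28..29: none
  a=30: (30, -16, 33), (30, -4, 31), (30, 4, 31), (30, 16, 33)  [4]
  a=31..32: none
  a=33: (33, -28, 34), (33, 28, 34)  [2]
  a=34..35: none
Total reduced forms: 1 + 1 + 2 + 2 + 2 + 2 + 2 + 2 + 2 + 4 + 2 + 2 + 2 + 2 + 2 + 2 + 2 + 4 + 2 = 40
h = 40

40


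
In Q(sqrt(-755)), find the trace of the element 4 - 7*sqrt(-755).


Tr(a + b*sqrt(d)) = (a + b*sqrt(d)) + (a - b*sqrt(d)) = 2a
= 2 * (4)
= 8

8


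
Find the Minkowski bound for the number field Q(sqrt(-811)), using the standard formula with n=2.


d = -811, d mod 4 = 1, so disc(K) = d = -811; |disc(K)| = 811
Imaginary quadratic field, so n = 2, s = r2 = 1, r1 = 0
M = (n!/n^n) * (4/pi)^s * sqrt(|disc(K)|) = (2!/2^2) * (4/pi)^1 * sqrt(811)
= 0.5 * 1.273240 * 28.478062
= 18.1297

18.1297


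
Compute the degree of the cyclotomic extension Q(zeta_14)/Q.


The degree equals Euler's totient phi(14).
14 = 2 * 7
phi(14) = 6

6


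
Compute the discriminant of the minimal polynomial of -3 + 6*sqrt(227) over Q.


The element -3 + 6*sqrt(227) has minimal polynomial:
x^2 + 6*x - 8163
Discriminant = (6)^2 - 4*(-8163)
= 36 + 32652
= 32688

32688


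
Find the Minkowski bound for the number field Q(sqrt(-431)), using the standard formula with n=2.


d = -431, d mod 4 = 1, so disc(K) = d = -431; |disc(K)| = 431
Imaginary quadratic field, so n = 2, s = r2 = 1, r1 = 0
M = (n!/n^n) * (4/pi)^s * sqrt(|disc(K)|) = (2!/2^2) * (4/pi)^1 * sqrt(431)
= 0.5 * 1.273240 * 20.760539
= 13.2166

13.2166


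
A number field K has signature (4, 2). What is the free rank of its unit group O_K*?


By Dirichlet's unit theorem:
rank = r1 + r2 - 1
= 4 + 2 - 1
= 5

5


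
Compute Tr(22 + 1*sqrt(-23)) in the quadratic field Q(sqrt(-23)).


Tr(a + b*sqrt(d)) = (a + b*sqrt(d)) + (a - b*sqrt(d)) = 2a
= 2 * (22)
= 44

44


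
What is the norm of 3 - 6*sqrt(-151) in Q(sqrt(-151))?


N(a + b*sqrt(d)) = a^2 - d*b^2
= (3)^2 - (-151)*(-6)^2
= 9 + 5436
= 5445

5445


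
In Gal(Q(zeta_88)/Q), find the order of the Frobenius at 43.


The Frobenius at p in Gal(Q(zeta_n)/Q) = (Z/nZ)* is the class of p, so its order is ord_88(43), the smallest k >= 1 with 43^k = 1 mod 88.
n = 88 = 2^3 * 11, phi(88) = 40; the order divides phi(n).
Divisors of 40: 1, 2, 4, 5, 8, 10, 20, 40
Repeated squaring mod 88: 43^1 = 43, 43^2 = 1, 43^4 = 1, 43^8 = 1, 43^16 = 1, 43^32 = 1
Test divisors in increasing order:
  k=1: 43^1 = 43 mod 88
  k=2: 43^2 = 1 mod 88  <- first divisor giving 1
Order = 2

2


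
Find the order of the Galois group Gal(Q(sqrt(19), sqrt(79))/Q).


The 2 square roots of distinct primes are multiplicatively independent over Q,
so [K:Q] = 2^2 and Gal(K/Q) is isomorphic to (Z/2Z)^2.
|Gal| = 2^2 = 4

4


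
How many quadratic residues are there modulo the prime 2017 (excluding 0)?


For prime p, the number of non-zero quadratic residues is (p-1)/2.
= (2017-1)/2
= 1008

1008


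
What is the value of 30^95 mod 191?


p = 191 is prime and the exponent is (p-1)/2 = 95, so by Euler's criterion 30^95 = (30/191) = +1 or -1 mod 191.
Compute by square-and-multiply:
  95 = 64 + 16 + 8 + 4 + 2 + 1 (binary 1011111)
  Repeated squaring mod 191: 30^1 = 30, 30^2 = 136, 30^4 = 160, 30^8 = 6, 30^16 = 36, 30^32 = 150, 30^64 = 153
  30^95 = 30^64 * 30^16 * 30^8 * 30^4 * 30^2 * 30^1 = 153 * 36 * 6 * 160 * 136 * 30 mod 191
    153 * 36 = 5508 = 160 mod 191
    160 * 6 = 960 = 5 mod 191
    5 * 160 = 800 = 36 mod 191
    36 * 136 = 4896 = 121 mod 191
    121 * 30 = 3630 = 1 mod 191
  30^95 = 1 mod 191
Result 1: 30 is a quadratic residue mod 191.
30^95 mod 191 = 1

1


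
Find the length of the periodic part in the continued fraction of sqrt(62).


Run the CF algorithm for sqrt(62).
a_0 = floor(sqrt(62)) = 7; set m_0=0, q_0=1.
Recurrence: m' = q*a - m,  q' = (d - m'^2)/q,  a' = floor((a_0 + m')/q').
  step 1: m=7, q=13, a=1
  step 2: m=6, q=2, a=6
  step 3: m=6, q=13, a=1
  step 4: m=7, q=1, a=14
a_4 = 2*a_0 = 14, so the period closes here.
sqrt(62) = [7; 1, 6, 1, 14]
Period length = 4

4


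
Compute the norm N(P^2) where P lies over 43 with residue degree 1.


N(P^a) = p^(a*f)
= 43^(2*1)
= 43^2
= 1849

1849


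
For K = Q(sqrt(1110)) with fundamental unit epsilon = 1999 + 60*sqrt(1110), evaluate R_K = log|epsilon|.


epsilon = 1999 + 60*sqrt(1110)
= 3997.9997
R = ln(3997.9997)
= 8.2935

8.2935


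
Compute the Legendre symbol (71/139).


p = 139 is prime, so compute (71/139) with the reciprocity algorithm (Jacobi-symbol steps: pull out 2s via (2/n), flip via reciprocity, reduce):
  reciprocity: (71/139) -> -(139/71)
  reduce: (68/71)
  pull out 2: (2/71) = +1  (since 71 mod 8 = 7)
  pull out 2: (2/71) = +1  (since 71 mod 8 = 7)
  reciprocity: (17/71) -> +(71/17)
  reduce: (3/17)
  reciprocity: (3/17) -> +(17/3)
  reduce: (2/3)
  pull out 2: (2/3) = -1  (since 3 mod 8 = 3)
  (1/3) = 1
Product of signs = 1
(71/139) = 1

1


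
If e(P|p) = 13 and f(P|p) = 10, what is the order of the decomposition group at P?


|D_P| = e * f
= 13 * 10
= 130

130


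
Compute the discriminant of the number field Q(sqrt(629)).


For K = Q(sqrt(d)) with d squarefree: disc(K) = d if d = 1 mod 4, and disc(K) = 4d if d = 2 or 3 mod 4.
Here d = 629, and d mod 4 = 1.
d = 1 mod 4 (O_K = Z[(1+sqrt(d))/2]), so disc(K) = d = 629

629


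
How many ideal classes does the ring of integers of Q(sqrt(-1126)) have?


K = Q(sqrt(-1126)). d mod 4 = 2, so D = disc(K) = 4d = -4504
h(K) equals the number of primitive reduced positive-definite forms (a, b, c) = a*x^2 + b*x*y + c*y^2 with b^2 - 4ac = D,
where reduced means |b| <= a <= c, with b >= 0 whenever |b| = a or a = c, and primitive means gcd(a, b, c) = 1.
Reduced forces 3a^2 <= |D| = 4504, so 1 <= a <= 38; b must have the parity of D, and c = (b^2 - D)/(4a) must be an integer >= a.
Enumerate a = 1..38, b in [-a, a]:
  a=1: (1, 0, 1126)  [1]
  a=2: (2, 0, 563)  [1]
  a=3..4: none
  a=5: (5, -4, 226), (5, 4, 226)  [2]
  a=6: none
  a=7: (7, -2, 161), (7, 2, 161)  [2]
  a=8..9: none
  a=10: (10, -4, 113), (10, 4, 113)  [2]
  a=11..13: none
  a=14: (14, -12, 83), (14, 12, 83)  [2]
  a=15..16: none
  a=17: (17, -16, 70), (17, 16, 70)  [2]
  a=18..22: none
  a=23: (23, -2, 49), (23, 2, 49)  [2]
  a=24: none
  a=25: (25, -14, 47), (25, 14, 47)  [2]
  a=26..28: none
  a=29: (29, -22, 43), (29, 22, 43)  [2]
  a=30..33: none
  a=34: (34, -16, 35), (34, 16, 35)  [2]
  a=35: (35, -26, 37), (35, 26, 37)  [2]
  a=36..38: none
Total reduced forms: 1 + 1 + 2 + 2 + 2 + 2 + 2 + 2 + 2 + 2 + 2 + 2 = 22
h = 22

22


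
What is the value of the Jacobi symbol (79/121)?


Compute (79/121) via quadratic reciprocity:
  reciprocity: (79/121) -> +(121/79)
  reduce: (42/79)
  pull out 2: (2/79) = +1  (since 79 mod 8 = 7)
  reciprocity: (21/79) -> +(79/21)
  reduce: (16/21)
  pull out 2: (2/21) = -1  (since 21 mod 8 = 5)
  pull out 2: (2/21) = -1  (since 21 mod 8 = 5)
  pull out 2: (2/21) = -1  (since 21 mod 8 = 5)
  pull out 2: (2/21) = -1  (since 21 mod 8 = 5)
  (1/21) = 1
Product of signs = 1

1


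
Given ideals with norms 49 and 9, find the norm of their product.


N(IJ) = N(I) * N(J)
= 49 * 9
= 441

441


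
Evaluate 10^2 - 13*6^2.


x^2 - d*y^2
= 10^2 - 13*6^2
= 100 - 468
= -368

-368


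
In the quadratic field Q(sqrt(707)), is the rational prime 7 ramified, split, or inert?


K = Q(sqrt(707)). Since d mod 4 = 3, disc(K) = 2828.
Check p | disc: 2828 mod 7 = 0.
p divides disc, so p ramifies: (p) = P^2 with e=2, f=1, g=1.
Therefore p is ramified.

ramified


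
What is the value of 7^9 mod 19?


p = 19 is prime and the exponent is (p-1)/2 = 9, so by Euler's criterion 7^9 = (7/19) = +1 or -1 mod 19.
Compute by square-and-multiply:
  9 = 8 + 1 (binary 1001)
  Repeated squaring mod 19: 7^1 = 7, 7^2 = 11, 7^4 = 7, 7^8 = 11
  7^9 = 7^8 * 7^1 = 11 * 7 mod 19
    11 * 7 = 77 = 1 mod 19
  7^9 = 1 mod 19
Result 1: 7 is a quadratic residue mod 19.
7^9 mod 19 = 1

1


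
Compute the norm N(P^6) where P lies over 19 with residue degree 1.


N(P^a) = p^(a*f)
= 19^(6*1)
= 19^6
= 47045881

47045881


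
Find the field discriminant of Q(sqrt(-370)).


For K = Q(sqrt(d)) with d squarefree: disc(K) = d if d = 1 mod 4, and disc(K) = 4d if d = 2 or 3 mod 4.
Here d = -370, and d mod 4 = 2.
d = 2 mod 4, not 1 (O_K = Z[sqrt(d)]), so disc(K) = 4d = 4 * (-370) = -1480

-1480


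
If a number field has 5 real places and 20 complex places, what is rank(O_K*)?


By Dirichlet's unit theorem:
rank = r1 + r2 - 1
= 5 + 20 - 1
= 24

24


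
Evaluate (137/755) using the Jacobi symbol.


Compute (137/755) via quadratic reciprocity:
  reciprocity: (137/755) -> +(755/137)
  reduce: (70/137)
  pull out 2: (2/137) = +1  (since 137 mod 8 = 1)
  reciprocity: (35/137) -> +(137/35)
  reduce: (32/35)
  pull out 2: (2/35) = -1  (since 35 mod 8 = 3)
  pull out 2: (2/35) = -1  (since 35 mod 8 = 3)
  pull out 2: (2/35) = -1  (since 35 mod 8 = 3)
  pull out 2: (2/35) = -1  (since 35 mod 8 = 3)
  pull out 2: (2/35) = -1  (since 35 mod 8 = 3)
  (1/35) = 1
Product of signs = -1

-1


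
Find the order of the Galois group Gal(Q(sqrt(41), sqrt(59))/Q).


The 2 square roots of distinct primes are multiplicatively independent over Q,
so [K:Q] = 2^2 and Gal(K/Q) is isomorphic to (Z/2Z)^2.
|Gal| = 2^2 = 4

4


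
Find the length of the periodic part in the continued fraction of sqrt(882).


Run the CF algorithm for sqrt(882).
a_0 = floor(sqrt(882)) = 29; set m_0=0, q_0=1.
Recurrence: m' = q*a - m,  q' = (d - m'^2)/q,  a' = floor((a_0 + m')/q').
  step 1: m=29, q=41, a=1
  step 2: m=12, q=18, a=2
  step 3: m=24, q=17, a=3
  step 4: m=27, q=9, a=6
  step 5: m=27, q=17, a=3
  step 6: m=24, q=18, a=2
  step 7: m=12, q=41, a=1
  step 8: m=29, q=1, a=58
a_8 = 2*a_0 = 58, so the period closes here.
sqrt(882) = [29; 1, 2, 3, 6, 3, 2, 1, 58]
Period length = 8

8


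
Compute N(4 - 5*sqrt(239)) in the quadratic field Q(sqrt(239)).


N(a + b*sqrt(d)) = a^2 - d*b^2
= (4)^2 - (239)*(-5)^2
= 16 - 5975
= -5959

-5959


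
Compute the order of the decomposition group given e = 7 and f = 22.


|D_P| = e * f
= 7 * 22
= 154

154


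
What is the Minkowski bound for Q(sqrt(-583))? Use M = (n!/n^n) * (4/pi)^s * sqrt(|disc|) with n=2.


d = -583, d mod 4 = 1, so disc(K) = d = -583; |disc(K)| = 583
Imaginary quadratic field, so n = 2, s = r2 = 1, r1 = 0
M = (n!/n^n) * (4/pi)^s * sqrt(|disc(K)|) = (2!/2^2) * (4/pi)^1 * sqrt(583)
= 0.5 * 1.273240 * 24.145393
= 15.3714

15.3714


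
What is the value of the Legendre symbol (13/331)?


p = 331 is prime, so compute (13/331) with the reciprocity algorithm (Jacobi-symbol steps: pull out 2s via (2/n), flip via reciprocity, reduce):
  reciprocity: (13/331) -> +(331/13)
  reduce: (6/13)
  pull out 2: (2/13) = -1  (since 13 mod 8 = 5)
  reciprocity: (3/13) -> +(13/3)
  reduce: (1/3)
  (1/3) = 1
Product of signs = -1
(13/331) = -1

-1


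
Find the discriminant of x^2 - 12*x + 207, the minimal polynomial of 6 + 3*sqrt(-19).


The element 6 + 3*sqrt(-19) has minimal polynomial:
x^2 - 12*x + 207
Discriminant = (-12)^2 - 4*(207)
= 144 - 828
= -684

-684


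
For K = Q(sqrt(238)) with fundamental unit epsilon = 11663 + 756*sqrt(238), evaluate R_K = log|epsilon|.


epsilon = 11663 + 756*sqrt(238)
= 23326.0000
R = ln(23326.0000)
= 10.0573

10.0573


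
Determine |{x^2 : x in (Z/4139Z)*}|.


For prime p, the number of non-zero quadratic residues is (p-1)/2.
= (4139-1)/2
= 2069

2069


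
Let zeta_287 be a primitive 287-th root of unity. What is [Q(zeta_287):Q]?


The degree equals Euler's totient phi(287).
287 = 7 * 41
phi(287) = 240

240


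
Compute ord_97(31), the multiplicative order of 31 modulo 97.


We want ord_97(31), the smallest k >= 1 with 31^k = 1 mod 97.
n = 97 = 97, phi(97) = 96; the order divides phi(n).
Divisors of 96: 1, 2, 3, 4, 6, 8, 12, 16, 24, 32, 48, 96
Repeated squaring mod 97: 31^1 = 31, 31^2 = 88, 31^4 = 81, 31^8 = 62, 31^16 = 61, 31^32 = 35, 31^64 = 61
Test divisors in increasing order:
  k=1: 31^1 = 31 mod 97
  k=2: 31^2 = 88 mod 97
  k=3: 31^3 = 88 * 31 = 12 mod 97
  k=4: 31^4 = 81 mod 97
  k=6: 31^6 = 81 * 88 = 47 mod 97
  k=8: 31^8 = 62 mod 97
  k=12: 31^12 = 62 * 81 = 75 mod 97
  k=16: 31^16 = 61 mod 97
  k=24: 31^24 = 61 * 62 = 96 mod 97
  k=32: 31^32 = 35 mod 97
  k=48: 31^48 = 35 * 61 = 1 mod 97  <- first divisor giving 1
Order = 48

48


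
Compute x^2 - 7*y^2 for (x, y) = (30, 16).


x^2 - d*y^2
= 30^2 - 7*16^2
= 900 - 1792
= -892

-892


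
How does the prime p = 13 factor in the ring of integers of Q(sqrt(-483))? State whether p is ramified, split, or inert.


K = Q(sqrt(-483)). Since d mod 4 = 1, disc(K) = -483.
Check p | disc: -483 mod 13 = 11.
p does not divide disc. Compute Legendre symbol (d/p):
11^((13-1)/2) mod 13 = -1
(d/p) = -1, so p is inert: (p) stays prime with e=1, f=2, g=1.
Therefore p is inert.

inert


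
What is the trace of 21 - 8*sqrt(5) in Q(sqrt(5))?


Tr(a + b*sqrt(d)) = (a + b*sqrt(d)) + (a - b*sqrt(d)) = 2a
= 2 * (21)
= 42

42


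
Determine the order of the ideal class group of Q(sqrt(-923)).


K = Q(sqrt(-923)). d mod 4 = 1, so D = disc(K) = d = -923
h(K) equals the number of primitive reduced positive-definite forms (a, b, c) = a*x^2 + b*x*y + c*y^2 with b^2 - 4ac = D,
where reduced means |b| <= a <= c, with b >= 0 whenever |b| = a or a = c, and primitive means gcd(a, b, c) = 1.
Reduced forces 3a^2 <= |D| = 923, so 1 <= a <= 17; b must have the parity of D, and c = (b^2 - D)/(4a) must be an integer >= a.
Enumerate a = 1..17, b in [-a, a]:
  a=1: (1, 1, 231)  [1]
  a=2: none
  a=3: (3, -1, 77), (3, 1, 77)  [2]
  a=4..6: none
  a=7: (7, -1, 33), (7, 1, 33)  [2]
  a=8: none
  a=9: (9, -7, 27), (9, 7, 27)  [2]
  a=10: none
  a=11: (11, -1, 21), (11, 1, 21)  [2]
  a=12: none
  a=13: (13, 13, 21)  [1]
  a=14..17: none
Total reduced forms: 1 + 2 + 2 + 2 + 2 + 1 = 10
h = 10

10


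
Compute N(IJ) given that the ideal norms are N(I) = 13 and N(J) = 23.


N(IJ) = N(I) * N(J)
= 13 * 23
= 299

299


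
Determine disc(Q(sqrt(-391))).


For K = Q(sqrt(d)) with d squarefree: disc(K) = d if d = 1 mod 4, and disc(K) = 4d if d = 2 or 3 mod 4.
Here d = -391, and d mod 4 = 1.
d = 1 mod 4 (O_K = Z[(1+sqrt(d))/2]), so disc(K) = d = -391

-391


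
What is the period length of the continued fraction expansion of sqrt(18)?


Run the CF algorithm for sqrt(18).
a_0 = floor(sqrt(18)) = 4; set m_0=0, q_0=1.
Recurrence: m' = q*a - m,  q' = (d - m'^2)/q,  a' = floor((a_0 + m')/q').
  step 1: m=4, q=2, a=4
  step 2: m=4, q=1, a=8
a_2 = 2*a_0 = 8, so the period closes here.
sqrt(18) = [4; 4, 8]
Period length = 2

2


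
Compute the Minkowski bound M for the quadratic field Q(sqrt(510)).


d = 510, d mod 4 = 2, so disc(K) = 4d = 2040; |disc(K)| = 2040
Real quadratic field, so n = 2, s = r2 = 0, r1 = 2
M = (n!/n^n) * (4/pi)^s * sqrt(|disc(K)|) = (2!/2^2) * (4/pi)^0 * sqrt(2040)
= 0.5 * 1.000000 * 45.166359
= 22.5832

22.5832


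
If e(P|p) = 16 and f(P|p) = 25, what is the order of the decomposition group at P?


|D_P| = e * f
= 16 * 25
= 400

400


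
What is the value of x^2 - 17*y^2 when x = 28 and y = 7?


x^2 - d*y^2
= 28^2 - 17*7^2
= 784 - 833
= -49

-49


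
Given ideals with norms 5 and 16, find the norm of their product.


N(IJ) = N(I) * N(J)
= 5 * 16
= 80

80


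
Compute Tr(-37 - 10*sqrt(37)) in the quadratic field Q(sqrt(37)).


Tr(a + b*sqrt(d)) = (a + b*sqrt(d)) + (a - b*sqrt(d)) = 2a
= 2 * (-37)
= -74

-74


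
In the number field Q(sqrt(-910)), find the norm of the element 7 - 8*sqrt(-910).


N(a + b*sqrt(d)) = a^2 - d*b^2
= (7)^2 - (-910)*(-8)^2
= 49 + 58240
= 58289

58289


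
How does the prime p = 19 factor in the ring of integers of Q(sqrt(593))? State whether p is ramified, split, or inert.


K = Q(sqrt(593)). Since d mod 4 = 1, disc(K) = 593.
Check p | disc: 593 mod 19 = 4.
p does not divide disc. Compute Legendre symbol (d/p):
4^((19-1)/2) mod 19 = 1
(d/p) = 1, so p splits: (p) = P*P' with e=1, f=1, g=2.
Therefore p is split.

split


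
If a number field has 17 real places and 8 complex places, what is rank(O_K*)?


By Dirichlet's unit theorem:
rank = r1 + r2 - 1
= 17 + 8 - 1
= 24

24


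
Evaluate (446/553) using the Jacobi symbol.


Compute (446/553) via quadratic reciprocity:
  pull out 2: (2/553) = +1  (since 553 mod 8 = 1)
  reciprocity: (223/553) -> +(553/223)
  reduce: (107/223)
  reciprocity: (107/223) -> -(223/107)
  reduce: (9/107)
  reciprocity: (9/107) -> +(107/9)
  reduce: (8/9)
  pull out 2: (2/9) = +1  (since 9 mod 8 = 1)
  pull out 2: (2/9) = +1  (since 9 mod 8 = 1)
  pull out 2: (2/9) = +1  (since 9 mod 8 = 1)
  (1/9) = 1
Product of signs = -1

-1


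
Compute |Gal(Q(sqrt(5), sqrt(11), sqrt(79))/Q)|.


The 3 square roots of distinct primes are multiplicatively independent over Q,
so [K:Q] = 2^3 and Gal(K/Q) is isomorphic to (Z/2Z)^3.
|Gal| = 2^3 = 8

8


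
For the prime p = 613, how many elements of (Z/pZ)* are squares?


For prime p, the number of non-zero quadratic residues is (p-1)/2.
= (613-1)/2
= 306

306


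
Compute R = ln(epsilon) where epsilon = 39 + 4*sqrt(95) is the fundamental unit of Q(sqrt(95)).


epsilon = 39 + 4*sqrt(95)
= 77.9872
R = ln(77.9872)
= 4.3565

4.3565


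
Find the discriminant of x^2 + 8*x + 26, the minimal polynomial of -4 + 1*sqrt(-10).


The element -4 + 1*sqrt(-10) has minimal polynomial:
x^2 + 8*x + 26
Discriminant = (8)^2 - 4*(26)
= 64 - 104
= -40

-40


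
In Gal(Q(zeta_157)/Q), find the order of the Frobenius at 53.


The Frobenius at p in Gal(Q(zeta_n)/Q) = (Z/nZ)* is the class of p, so its order is ord_157(53), the smallest k >= 1 with 53^k = 1 mod 157.
n = 157 = 157, phi(157) = 156; the order divides phi(n).
Divisors of 156: 1, 2, 3, 4, 6, 12, 13, 26, 39, 52, 78, 156
Repeated squaring mod 157: 53^1 = 53, 53^2 = 140, 53^4 = 132, 53^8 = 154, 53^16 = 9, 53^32 = 81, 53^64 = 124, 53^128 = 147
Test divisors in increasing order:
  k=1: 53^1 = 53 mod 157
  k=2: 53^2 = 140 mod 157
  k=3: 53^3 = 140 * 53 = 41 mod 157
  k=4: 53^4 = 132 mod 157
  k=6: 53^6 = 132 * 140 = 111 mod 157
  k=12: 53^12 = 154 * 132 = 75 mod 157
  k=13: 53^13 = 154 * 132 * 53 = 50 mod 157
  k=26: 53^26 = 9 * 154 * 140 = 145 mod 157
  k=39: 53^39 = 81 * 132 * 140 * 53 = 28 mod 157
  k=52: 53^52 = 81 * 9 * 132 = 144 mod 157
  k=78: 53^78 = 124 * 154 * 132 * 140 = 156 mod 157
  k=156: 53^156 = 147 * 9 * 154 * 132 = 1 mod 157  <- first divisor giving 1
Order = 156

156


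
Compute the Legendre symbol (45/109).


p = 109 is prime, so compute (45/109) with the reciprocity algorithm (Jacobi-symbol steps: pull out 2s via (2/n), flip via reciprocity, reduce):
  reciprocity: (45/109) -> +(109/45)
  reduce: (19/45)
  reciprocity: (19/45) -> +(45/19)
  reduce: (7/19)
  reciprocity: (7/19) -> -(19/7)
  reduce: (5/7)
  reciprocity: (5/7) -> +(7/5)
  reduce: (2/5)
  pull out 2: (2/5) = -1  (since 5 mod 8 = 5)
  (1/5) = 1
Product of signs = 1
(45/109) = 1

1


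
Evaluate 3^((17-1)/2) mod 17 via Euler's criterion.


p = 17 is prime and the exponent is (p-1)/2 = 8, so by Euler's criterion 3^8 = (3/17) = +1 or -1 mod 17.
Compute by square-and-multiply:
  8 = 8 (binary 1000)
  Repeated squaring mod 17: 3^1 = 3, 3^2 = 9, 3^4 = 13, 3^8 = 16
  3^8 = 16 mod 17
Result 16 = p - 1 = -1 mod 17: 3 is a quadratic non-residue mod 17. As a residue in [0, p-1] the value is 16.
3^8 mod 17 = 16

16


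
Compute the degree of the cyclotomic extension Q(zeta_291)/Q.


The degree equals Euler's totient phi(291).
291 = 3 * 97
phi(291) = 192

192


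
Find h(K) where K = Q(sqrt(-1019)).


K = Q(sqrt(-1019)). d mod 4 = 1, so D = disc(K) = d = -1019
h(K) equals the number of primitive reduced positive-definite forms (a, b, c) = a*x^2 + b*x*y + c*y^2 with b^2 - 4ac = D,
where reduced means |b| <= a <= c, with b >= 0 whenever |b| = a or a = c, and primitive means gcd(a, b, c) = 1.
Reduced forces 3a^2 <= |D| = 1019, so 1 <= a <= 18; b must have the parity of D, and c = (b^2 - D)/(4a) must be an integer >= a.
Enumerate a = 1..18, b in [-a, a]:
  a=1: (1, 1, 255)  [1]
  a=2: none
  a=3: (3, -1, 85), (3, 1, 85)  [2]
  a=4: none
  a=5: (5, -1, 51), (5, 1, 51)  [2]
  a=6..8: none
  a=9: (9, -5, 29), (9, 5, 29)  [2]
  a=10: none
  a=11: (11, -9, 25), (11, 9, 25)  [2]
  a=12..14: none
  a=15: (15, -11, 19), (15, -1, 17), (15, 1, 17), (15, 11, 19)  [4]
  a=16..18: none
Total reduced forms: 1 + 2 + 2 + 2 + 2 + 4 = 13
h = 13

13


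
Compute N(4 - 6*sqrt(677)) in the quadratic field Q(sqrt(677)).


N(a + b*sqrt(d)) = a^2 - d*b^2
= (4)^2 - (677)*(-6)^2
= 16 - 24372
= -24356

-24356


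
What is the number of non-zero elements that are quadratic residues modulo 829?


For prime p, the number of non-zero quadratic residues is (p-1)/2.
= (829-1)/2
= 414

414


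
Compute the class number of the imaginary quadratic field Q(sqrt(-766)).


K = Q(sqrt(-766)). d mod 4 = 2, so D = disc(K) = 4d = -3064
h(K) equals the number of primitive reduced positive-definite forms (a, b, c) = a*x^2 + b*x*y + c*y^2 with b^2 - 4ac = D,
where reduced means |b| <= a <= c, with b >= 0 whenever |b| = a or a = c, and primitive means gcd(a, b, c) = 1.
Reduced forces 3a^2 <= |D| = 3064, so 1 <= a <= 31; b must have the parity of D, and c = (b^2 - D)/(4a) must be an integer >= a.
Enumerate a = 1..31, b in [-a, a]:
  a=1: (1, 0, 766)  [1]
  a=2: (2, 0, 383)  [1]
  a=3..4: none
  a=5: (5, -4, 154), (5, 4, 154)  [2]
  a=6: none
  a=7: (7, -4, 110), (7, 4, 110)  [2]
  a=8..9: none
  a=10: (10, -4, 77), (10, 4, 77)  [2]
  a=11: (11, -4, 70), (11, 4, 70)  [2]
  a=12: none
  a=13: (13, -2, 59), (13, 2, 59)  [2]
  a=14: (14, -4, 55), (14, 4, 55)  [2]
  a=15..16: none
  a=17: (17, -8, 46), (17, 8, 46)  [2]
  a=18..21: none
  a=22: (22, -4, 35), (22, 4, 35)  [2]
  a=23: (23, -8, 34), (23, 8, 34)  [2]
  a=24: none
  a=25: (25, -6, 31), (25, 6, 31)  [2]
  a=26: (26, -24, 35), (26, 24, 35)  [2]
  a=27..31: none
Total reduced forms: 1 + 1 + 2 + 2 + 2 + 2 + 2 + 2 + 2 + 2 + 2 + 2 + 2 = 24
h = 24

24


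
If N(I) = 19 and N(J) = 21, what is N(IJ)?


N(IJ) = N(I) * N(J)
= 19 * 21
= 399

399


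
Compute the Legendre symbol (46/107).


p = 107 is prime, so compute (46/107) with the reciprocity algorithm (Jacobi-symbol steps: pull out 2s via (2/n), flip via reciprocity, reduce):
  pull out 2: (2/107) = -1  (since 107 mod 8 = 3)
  reciprocity: (23/107) -> -(107/23)
  reduce: (15/23)
  reciprocity: (15/23) -> -(23/15)
  reduce: (8/15)
  pull out 2: (2/15) = +1  (since 15 mod 8 = 7)
  pull out 2: (2/15) = +1  (since 15 mod 8 = 7)
  pull out 2: (2/15) = +1  (since 15 mod 8 = 7)
  (1/15) = 1
Product of signs = -1
(46/107) = -1

-1


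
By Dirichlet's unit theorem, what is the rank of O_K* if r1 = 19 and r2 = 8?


By Dirichlet's unit theorem:
rank = r1 + r2 - 1
= 19 + 8 - 1
= 26

26


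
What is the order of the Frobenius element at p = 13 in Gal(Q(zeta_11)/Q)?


The Frobenius at p in Gal(Q(zeta_n)/Q) = (Z/nZ)* is the class of p, so its order is ord_11(13), the smallest k >= 1 with 13^k = 1 mod 11.
n = 11 = 11, phi(11) = 10; the order divides phi(n).
Divisors of 10: 1, 2, 5, 10
Repeated squaring mod 11: 13^1 = 2, 13^2 = 4, 13^4 = 5, 13^8 = 3
Test divisors in increasing order:
  k=1: 13^1 = 2 mod 11
  k=2: 13^2 = 4 mod 11
  k=5: 13^5 = 5 * 2 = 10 mod 11
  k=10: 13^10 = 3 * 4 = 1 mod 11  <- first divisor giving 1
Order = 10

10


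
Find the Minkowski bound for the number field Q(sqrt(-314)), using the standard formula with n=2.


d = -314, d mod 4 = 2, so disc(K) = 4d = -1256; |disc(K)| = 1256
Imaginary quadratic field, so n = 2, s = r2 = 1, r1 = 0
M = (n!/n^n) * (4/pi)^s * sqrt(|disc(K)|) = (2!/2^2) * (4/pi)^1 * sqrt(1256)
= 0.5 * 1.273240 * 35.440090
= 22.5619

22.5619


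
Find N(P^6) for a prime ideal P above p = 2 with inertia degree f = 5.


N(P^a) = p^(a*f)
= 2^(6*5)
= 2^30
= 1073741824

1073741824


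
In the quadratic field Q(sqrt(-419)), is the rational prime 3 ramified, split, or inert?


K = Q(sqrt(-419)). Since d mod 4 = 1, disc(K) = -419.
Check p | disc: -419 mod 3 = 1.
p does not divide disc. Compute Legendre symbol (d/p):
1^((3-1)/2) mod 3 = 1
(d/p) = 1, so p splits: (p) = P*P' with e=1, f=1, g=2.
Therefore p is split.

split


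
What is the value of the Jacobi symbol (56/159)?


Compute (56/159) via quadratic reciprocity:
  pull out 2: (2/159) = +1  (since 159 mod 8 = 7)
  pull out 2: (2/159) = +1  (since 159 mod 8 = 7)
  pull out 2: (2/159) = +1  (since 159 mod 8 = 7)
  reciprocity: (7/159) -> -(159/7)
  reduce: (5/7)
  reciprocity: (5/7) -> +(7/5)
  reduce: (2/5)
  pull out 2: (2/5) = -1  (since 5 mod 8 = 5)
  (1/5) = 1
Product of signs = 1

1


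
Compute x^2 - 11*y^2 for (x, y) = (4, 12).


x^2 - d*y^2
= 4^2 - 11*12^2
= 16 - 1584
= -1568

-1568


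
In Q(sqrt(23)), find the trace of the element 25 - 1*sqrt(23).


Tr(a + b*sqrt(d)) = (a + b*sqrt(d)) + (a - b*sqrt(d)) = 2a
= 2 * (25)
= 50

50


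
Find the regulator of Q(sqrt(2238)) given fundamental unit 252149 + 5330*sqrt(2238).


epsilon = 252149 + 5330*sqrt(2238)
= 504298.0000
R = ln(504298.0000)
= 13.1309

13.1309


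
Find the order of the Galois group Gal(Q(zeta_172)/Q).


|Gal(Q(zeta_172)/Q)| = phi(172)
= 84

84


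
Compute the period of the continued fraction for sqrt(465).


Run the CF algorithm for sqrt(465).
a_0 = floor(sqrt(465)) = 21; set m_0=0, q_0=1.
Recurrence: m' = q*a - m,  q' = (d - m'^2)/q,  a' = floor((a_0 + m')/q').
  step 1: m=21, q=24, a=1
  step 2: m=3, q=19, a=1
  step 3: m=16, q=11, a=3
  step 4: m=17, q=16, a=2
  step 5: m=15, q=15, a=2
  step 6: m=15, q=16, a=2
  step 7: m=17, q=11, a=3
  step 8: m=16, q=19, a=1
  step 9: m=3, q=24, a=1
  step 10: m=21, q=1, a=42
a_10 = 2*a_0 = 42, so the period closes here.
sqrt(465) = [21; 1, 1, 3, 2, 2, 2, 3, 1, 1, 42]
Period length = 10

10


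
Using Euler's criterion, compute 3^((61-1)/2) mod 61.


p = 61 is prime and the exponent is (p-1)/2 = 30, so by Euler's criterion 3^30 = (3/61) = +1 or -1 mod 61.
Compute by square-and-multiply:
  30 = 16 + 8 + 4 + 2 (binary 11110)
  Repeated squaring mod 61: 3^1 = 3, 3^2 = 9, 3^4 = 20, 3^8 = 34, 3^16 = 58
  3^30 = 3^16 * 3^8 * 3^4 * 3^2 = 58 * 34 * 20 * 9 mod 61
    58 * 34 = 1972 = 20 mod 61
    20 * 20 = 400 = 34 mod 61
    34 * 9 = 306 = 1 mod 61
  3^30 = 1 mod 61
Result 1: 3 is a quadratic residue mod 61.
3^30 mod 61 = 1

1


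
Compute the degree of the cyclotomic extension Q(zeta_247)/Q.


The degree equals Euler's totient phi(247).
247 = 13 * 19
phi(247) = 216

216


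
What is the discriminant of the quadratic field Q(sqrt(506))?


For K = Q(sqrt(d)) with d squarefree: disc(K) = d if d = 1 mod 4, and disc(K) = 4d if d = 2 or 3 mod 4.
Here d = 506, and d mod 4 = 2.
d = 2 mod 4, not 1 (O_K = Z[sqrt(d)]), so disc(K) = 4d = 4 * (506) = 2024

2024


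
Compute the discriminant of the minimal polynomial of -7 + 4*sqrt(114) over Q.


The element -7 + 4*sqrt(114) has minimal polynomial:
x^2 + 14*x - 1775
Discriminant = (14)^2 - 4*(-1775)
= 196 + 7100
= 7296

7296


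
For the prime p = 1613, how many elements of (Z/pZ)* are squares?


For prime p, the number of non-zero quadratic residues is (p-1)/2.
= (1613-1)/2
= 806

806


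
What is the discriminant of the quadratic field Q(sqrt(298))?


For K = Q(sqrt(d)) with d squarefree: disc(K) = d if d = 1 mod 4, and disc(K) = 4d if d = 2 or 3 mod 4.
Here d = 298, and d mod 4 = 2.
d = 2 mod 4, not 1 (O_K = Z[sqrt(d)]), so disc(K) = 4d = 4 * (298) = 1192

1192


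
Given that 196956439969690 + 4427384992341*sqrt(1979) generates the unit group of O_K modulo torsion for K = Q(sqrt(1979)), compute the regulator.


epsilon = 196956439969690 + 4427384992341*sqrt(1979)
= 3.9391e+14
R = ln(3.9391e+14)
= 33.6072

33.6072


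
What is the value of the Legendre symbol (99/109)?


p = 109 is prime, so compute (99/109) with the reciprocity algorithm (Jacobi-symbol steps: pull out 2s via (2/n), flip via reciprocity, reduce):
  reciprocity: (99/109) -> +(109/99)
  reduce: (10/99)
  pull out 2: (2/99) = -1  (since 99 mod 8 = 3)
  reciprocity: (5/99) -> +(99/5)
  reduce: (4/5)
  pull out 2: (2/5) = -1  (since 5 mod 8 = 5)
  pull out 2: (2/5) = -1  (since 5 mod 8 = 5)
  (1/5) = 1
Product of signs = -1
(99/109) = -1

-1


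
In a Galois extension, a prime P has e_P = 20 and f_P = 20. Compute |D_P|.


|D_P| = e * f
= 20 * 20
= 400

400


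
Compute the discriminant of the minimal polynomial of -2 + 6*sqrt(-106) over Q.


The element -2 + 6*sqrt(-106) has minimal polynomial:
x^2 + 4*x + 3820
Discriminant = (4)^2 - 4*(3820)
= 16 - 15280
= -15264

-15264


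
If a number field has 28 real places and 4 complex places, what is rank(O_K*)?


By Dirichlet's unit theorem:
rank = r1 + r2 - 1
= 28 + 4 - 1
= 31

31


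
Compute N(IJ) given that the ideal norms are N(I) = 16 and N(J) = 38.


N(IJ) = N(I) * N(J)
= 16 * 38
= 608

608


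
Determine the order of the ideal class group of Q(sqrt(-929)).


K = Q(sqrt(-929)). d mod 4 = 3, so D = disc(K) = 4d = -3716
h(K) equals the number of primitive reduced positive-definite forms (a, b, c) = a*x^2 + b*x*y + c*y^2 with b^2 - 4ac = D,
where reduced means |b| <= a <= c, with b >= 0 whenever |b| = a or a = c, and primitive means gcd(a, b, c) = 1.
Reduced forces 3a^2 <= |D| = 3716, so 1 <= a <= 35; b must have the parity of D, and c = (b^2 - D)/(4a) must be an integer >= a.
Enumerate a = 1..35, b in [-a, a]:
  a=1: (1, 0, 929)  [1]
  a=2: (2, 2, 465)  [1]
  a=3: (3, -2, 310), (3, 2, 310)  [2]
  a=4: none
  a=5: (5, -2, 186), (5, 2, 186)  [2]
  a=6: (6, -2, 155), (6, 2, 155)  [2]
  a=7: (7, -6, 134), (7, 6, 134)  [2]
  a=8: none
  a=9: (9, -8, 105), (9, 8, 105)  [2]
  a=10: (10, -2, 93), (10, 2, 93)  [2]
  a=11..13: none
  a=14: (14, -6, 67), (14, 6, 67)  [2]
  a=15: (15, -8, 63), (15, -2, 62), (15, 2, 62), (15, 8, 63)  [4]
  a=16..17: none
  a=18: (18, -10, 53), (18, 10, 53)  [2]
  a=19..20: none
  a=21: (21, -20, 49), (21, -8, 45), (21, 8, 45), (21, 20, 49)  [4]
  a=22..24: none
  a=25: (25, -22, 42), (25, 22, 42)  [2]
  a=26: none
  a=27: (27, -8, 35), (27, 8, 35)  [2]
  a=28: none
  a=29: (29, -24, 37), (29, 24, 37)  [2]
  a=30: (30, -22, 35), (30, -2, 31), (30, 2, 31), (30, 22, 35)  [4]
  a=31..35: none
Total reduced forms: 1 + 1 + 2 + 2 + 2 + 2 + 2 + 2 + 2 + 4 + 2 + 4 + 2 + 2 + 2 + 4 = 36
h = 36

36


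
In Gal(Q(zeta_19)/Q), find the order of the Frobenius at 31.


The Frobenius at p in Gal(Q(zeta_n)/Q) = (Z/nZ)* is the class of p, so its order is ord_19(31), the smallest k >= 1 with 31^k = 1 mod 19.
n = 19 = 19, phi(19) = 18; the order divides phi(n).
Divisors of 18: 1, 2, 3, 6, 9, 18
Repeated squaring mod 19: 31^1 = 12, 31^2 = 11, 31^4 = 7, 31^8 = 11, 31^16 = 7
Test divisors in increasing order:
  k=1: 31^1 = 12 mod 19
  k=2: 31^2 = 11 mod 19
  k=3: 31^3 = 11 * 12 = 18 mod 19
  k=6: 31^6 = 7 * 11 = 1 mod 19  <- first divisor giving 1
Order = 6

6


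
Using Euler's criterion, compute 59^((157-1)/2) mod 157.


p = 157 is prime and the exponent is (p-1)/2 = 78, so by Euler's criterion 59^78 = (59/157) = +1 or -1 mod 157.
Compute by square-and-multiply:
  78 = 64 + 8 + 4 + 2 (binary 1001110)
  Repeated squaring mod 157: 59^1 = 59, 59^2 = 27, 59^4 = 101, 59^8 = 153, 59^16 = 16, 59^32 = 99, 59^64 = 67
  59^78 = 59^64 * 59^8 * 59^4 * 59^2 = 67 * 153 * 101 * 27 mod 157
    67 * 153 = 10251 = 46 mod 157
    46 * 101 = 4646 = 93 mod 157
    93 * 27 = 2511 = 156 mod 157
  59^78 = 156 mod 157
Result 156 = p - 1 = -1 mod 157: 59 is a quadratic non-residue mod 157. As a residue in [0, p-1] the value is 156.
59^78 mod 157 = 156

156


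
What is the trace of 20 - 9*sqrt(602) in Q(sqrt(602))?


Tr(a + b*sqrt(d)) = (a + b*sqrt(d)) + (a - b*sqrt(d)) = 2a
= 2 * (20)
= 40

40


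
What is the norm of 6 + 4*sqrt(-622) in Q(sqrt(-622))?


N(a + b*sqrt(d)) = a^2 - d*b^2
= (6)^2 - (-622)*(4)^2
= 36 + 9952
= 9988

9988


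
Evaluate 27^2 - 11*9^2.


x^2 - d*y^2
= 27^2 - 11*9^2
= 729 - 891
= -162

-162


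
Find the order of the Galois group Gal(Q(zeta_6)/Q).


|Gal(Q(zeta_6)/Q)| = phi(6)
= 2

2


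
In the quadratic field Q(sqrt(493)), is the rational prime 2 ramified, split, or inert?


K = Q(sqrt(493)). Since d mod 4 = 1, disc(K) = 493.
Check p | disc: 493 mod 2 = 1.
p=2 does not divide disc (d is 1 mod 4). 2 splits iff d = 1 mod 8.
d mod 8 = 5, so (d/2) = -1.
(d/p) = -1, so p is inert: (p) stays prime with e=1, f=2, g=1.
Therefore p is inert.

inert


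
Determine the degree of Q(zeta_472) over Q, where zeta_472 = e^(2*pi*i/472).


The degree equals Euler's totient phi(472).
472 = 2^3 * 59
phi(472) = 232

232


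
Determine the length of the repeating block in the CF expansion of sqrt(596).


Run the CF algorithm for sqrt(596).
a_0 = floor(sqrt(596)) = 24; set m_0=0, q_0=1.
Recurrence: m' = q*a - m,  q' = (d - m'^2)/q,  a' = floor((a_0 + m')/q').
  step 1: m=24, q=20, a=2
  step 2: m=16, q=17, a=2
  step 3: m=18, q=16, a=2
  step 4: m=14, q=25, a=1
  step 5: m=11, q=19, a=1
  step 6: m=8, q=28, a=1
  step 7: m=20, q=7, a=6
  step 8: m=22, q=16, a=2
  step 9: m=10, q=31, a=1
  step 10: m=21, q=5, a=9
  step 11: m=24, q=4, a=12
  step 12: m=24, q=5, a=9
  step 13: m=21, q=31, a=1
  step 14: m=10, q=16, a=2
  step 15: m=22, q=7, a=6
  step 16: m=20, q=28, a=1
  step 17: m=8, q=19, a=1
  step 18: m=11, q=25, a=1
  step 19: m=14, q=16, a=2
  step 20: m=18, q=17, a=2
  step 21: m=16, q=20, a=2
  step 22: m=24, q=1, a=48
a_22 = 2*a_0 = 48, so the period closes here.
sqrt(596) = [24; 2, 2, 2, 1, 1, 1, 6, 2, 1, 9, 12, 9, 1, 2, 6, 1, 1, 1, 2, 2, 2, 48]
Period length = 22

22
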